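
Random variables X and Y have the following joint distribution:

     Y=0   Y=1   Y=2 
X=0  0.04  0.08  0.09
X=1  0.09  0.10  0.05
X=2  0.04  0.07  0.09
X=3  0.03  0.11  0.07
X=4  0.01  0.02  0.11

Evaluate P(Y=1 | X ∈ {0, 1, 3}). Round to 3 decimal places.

0.439

P(X=0) = 0.04 + 0.08 + 0.09 = 0.21.
P(X=1) = 0.09 + 0.10 + 0.05 = 0.24.
P(X=3) = 0.03 + 0.11 + 0.07 = 0.21.
P(X ∈ {0, 1, 3}) = 0.21 + 0.24 + 0.21 = 0.66; P(Y=1, X ∈ {0, 1, 3}) = 0.08 + 0.10 + 0.11 = 0.29.
P(Y=1 | X ∈ {0, 1, 3}) = 0.29/0.66 = 0.439.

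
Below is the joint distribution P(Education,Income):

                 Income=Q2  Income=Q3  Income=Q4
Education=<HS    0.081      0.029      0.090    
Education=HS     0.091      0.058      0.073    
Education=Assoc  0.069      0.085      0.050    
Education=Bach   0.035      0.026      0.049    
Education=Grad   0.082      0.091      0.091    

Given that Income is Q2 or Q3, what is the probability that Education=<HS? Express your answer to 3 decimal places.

0.170

P(Income=Q2) = 0.081 + 0.091 + 0.069 + 0.035 + 0.082 = 0.358.
P(Income=Q3) = 0.029 + 0.058 + 0.085 + 0.026 + 0.091 = 0.289.
P(Income ∈ {Q2, Q3}) = 0.358 + 0.289 = 0.647; P(Education=<HS, Income ∈ {Q2, Q3}) = 0.081 + 0.029 = 0.110.
P(Education=<HS | Income ∈ {Q2, Q3}) = 0.110/0.647 = 0.170.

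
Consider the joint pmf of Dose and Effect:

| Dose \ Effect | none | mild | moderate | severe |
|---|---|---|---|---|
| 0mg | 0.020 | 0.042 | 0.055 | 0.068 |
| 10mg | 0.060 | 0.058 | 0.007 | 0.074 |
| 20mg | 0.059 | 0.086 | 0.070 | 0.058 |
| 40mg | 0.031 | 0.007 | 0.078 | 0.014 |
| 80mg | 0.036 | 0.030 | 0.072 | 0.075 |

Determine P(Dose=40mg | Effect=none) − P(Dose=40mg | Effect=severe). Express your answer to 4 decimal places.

P(Effect=none) = 0.020 + 0.060 + 0.059 + 0.031 + 0.036 = 0.206; P(Dose=40mg | Effect=none) = 0.031/0.206 = 0.15049.
P(Effect=severe) = 0.068 + 0.074 + 0.058 + 0.014 + 0.075 = 0.289; P(Dose=40mg | Effect=severe) = 0.014/0.289 = 0.04844.
Difference = 0.1020.

0.1020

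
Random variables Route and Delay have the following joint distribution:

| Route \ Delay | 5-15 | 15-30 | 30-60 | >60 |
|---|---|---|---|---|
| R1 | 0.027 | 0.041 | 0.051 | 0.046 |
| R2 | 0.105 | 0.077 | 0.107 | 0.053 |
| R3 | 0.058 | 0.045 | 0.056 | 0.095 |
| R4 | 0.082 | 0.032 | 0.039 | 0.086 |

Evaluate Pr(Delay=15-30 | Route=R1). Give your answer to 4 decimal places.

P(Route=R1) = 0.027 + 0.041 + 0.051 + 0.046 = 0.165.
P(Delay=15-30 | Route=R1) = 0.041/0.165 = 0.2485.

0.2485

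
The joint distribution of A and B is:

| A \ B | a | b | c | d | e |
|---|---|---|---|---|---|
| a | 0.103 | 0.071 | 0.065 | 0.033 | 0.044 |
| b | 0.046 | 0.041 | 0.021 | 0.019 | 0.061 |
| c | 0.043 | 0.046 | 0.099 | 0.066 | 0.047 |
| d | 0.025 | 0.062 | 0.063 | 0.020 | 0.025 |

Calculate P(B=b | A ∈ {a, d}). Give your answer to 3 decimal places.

P(A=a) = 0.103 + 0.071 + 0.065 + 0.033 + 0.044 = 0.316.
P(A=d) = 0.025 + 0.062 + 0.063 + 0.020 + 0.025 = 0.195.
P(A ∈ {a, d}) = 0.316 + 0.195 = 0.511; P(B=b, A ∈ {a, d}) = 0.071 + 0.062 = 0.133.
P(B=b | A ∈ {a, d}) = 0.133/0.511 = 0.260.

0.260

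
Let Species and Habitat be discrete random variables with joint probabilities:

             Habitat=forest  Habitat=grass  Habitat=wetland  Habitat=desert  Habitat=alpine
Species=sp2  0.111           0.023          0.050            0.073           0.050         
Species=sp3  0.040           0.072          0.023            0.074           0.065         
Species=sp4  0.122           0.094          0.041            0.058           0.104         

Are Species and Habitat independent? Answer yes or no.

P(Species=sp2) = 0.307 and P(Habitat=grass) = 0.189, so their product is 0.05802, but P(Species=sp2, Habitat=grass) = 0.023. Since these differ, Species and Habitat are not independent.

no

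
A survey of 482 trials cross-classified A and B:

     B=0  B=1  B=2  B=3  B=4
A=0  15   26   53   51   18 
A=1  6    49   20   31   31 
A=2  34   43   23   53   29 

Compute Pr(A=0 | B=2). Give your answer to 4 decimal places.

0.5521

Total with B=2: 53 + 20 + 23 = 96.
P(A=0 | B=2) = 53/96 = 0.5521.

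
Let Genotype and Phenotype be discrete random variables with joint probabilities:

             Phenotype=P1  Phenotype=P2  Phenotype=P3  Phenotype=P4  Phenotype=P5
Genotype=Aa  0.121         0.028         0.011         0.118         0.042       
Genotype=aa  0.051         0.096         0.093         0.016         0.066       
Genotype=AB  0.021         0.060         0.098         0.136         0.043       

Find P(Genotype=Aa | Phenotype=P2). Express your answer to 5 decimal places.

P(Phenotype=P2) = 0.028 + 0.096 + 0.060 = 0.184.
P(Genotype=Aa | Phenotype=P2) = 0.028/0.184 = 0.15217.

0.15217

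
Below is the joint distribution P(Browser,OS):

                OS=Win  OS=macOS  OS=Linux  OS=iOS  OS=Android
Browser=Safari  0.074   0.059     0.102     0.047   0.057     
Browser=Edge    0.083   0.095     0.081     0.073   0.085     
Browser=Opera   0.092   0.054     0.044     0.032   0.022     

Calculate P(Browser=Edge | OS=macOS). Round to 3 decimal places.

0.457

P(OS=macOS) = 0.059 + 0.095 + 0.054 = 0.208.
P(Browser=Edge | OS=macOS) = 0.095/0.208 = 0.457.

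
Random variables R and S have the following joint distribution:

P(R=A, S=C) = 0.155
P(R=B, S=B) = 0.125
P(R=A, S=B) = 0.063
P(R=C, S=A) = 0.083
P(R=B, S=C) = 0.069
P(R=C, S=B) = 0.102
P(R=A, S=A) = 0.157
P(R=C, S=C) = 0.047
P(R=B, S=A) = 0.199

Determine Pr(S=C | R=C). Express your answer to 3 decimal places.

0.203

P(R=C) = 0.083 + 0.102 + 0.047 = 0.232.
P(S=C | R=C) = 0.047/0.232 = 0.203.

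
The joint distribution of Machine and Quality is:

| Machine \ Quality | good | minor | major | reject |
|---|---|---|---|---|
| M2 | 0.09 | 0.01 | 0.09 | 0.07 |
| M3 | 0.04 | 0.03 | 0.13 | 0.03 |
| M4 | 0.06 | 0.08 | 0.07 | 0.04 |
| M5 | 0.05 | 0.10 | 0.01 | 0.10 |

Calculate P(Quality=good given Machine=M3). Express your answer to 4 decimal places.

0.1739

P(Machine=M3) = 0.04 + 0.03 + 0.13 + 0.03 = 0.23.
P(Quality=good | Machine=M3) = 0.04/0.23 = 0.1739.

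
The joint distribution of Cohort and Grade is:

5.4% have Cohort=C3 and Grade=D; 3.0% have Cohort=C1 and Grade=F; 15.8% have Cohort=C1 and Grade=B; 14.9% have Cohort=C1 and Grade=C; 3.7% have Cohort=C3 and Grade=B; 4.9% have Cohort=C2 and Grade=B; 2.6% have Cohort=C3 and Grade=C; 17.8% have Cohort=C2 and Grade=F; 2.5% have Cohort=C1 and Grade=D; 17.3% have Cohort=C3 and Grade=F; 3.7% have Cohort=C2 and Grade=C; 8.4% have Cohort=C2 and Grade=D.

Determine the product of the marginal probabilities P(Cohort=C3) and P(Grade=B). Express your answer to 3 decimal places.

P(Cohort=C3) = 0.037 + 0.026 + 0.054 + 0.173 = 0.290.
P(Grade=B) = 0.158 + 0.049 + 0.037 = 0.244.
Product: 0.290 × 0.244 = 0.071.

0.071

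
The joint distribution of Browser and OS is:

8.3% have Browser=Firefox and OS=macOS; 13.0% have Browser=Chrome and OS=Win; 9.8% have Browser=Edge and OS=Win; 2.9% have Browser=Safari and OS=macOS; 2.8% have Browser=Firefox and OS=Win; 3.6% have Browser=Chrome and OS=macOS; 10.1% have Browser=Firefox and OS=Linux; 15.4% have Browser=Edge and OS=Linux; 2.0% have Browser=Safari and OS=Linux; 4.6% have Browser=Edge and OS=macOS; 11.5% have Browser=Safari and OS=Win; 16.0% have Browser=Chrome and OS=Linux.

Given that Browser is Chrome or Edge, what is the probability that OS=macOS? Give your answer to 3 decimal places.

P(Browser=Chrome) = 0.130 + 0.036 + 0.160 = 0.326.
P(Browser=Edge) = 0.098 + 0.046 + 0.154 = 0.298.
P(Browser ∈ {Chrome, Edge}) = 0.326 + 0.298 = 0.624; P(OS=macOS, Browser ∈ {Chrome, Edge}) = 0.036 + 0.046 = 0.082.
P(OS=macOS | Browser ∈ {Chrome, Edge}) = 0.082/0.624 = 0.131.

0.131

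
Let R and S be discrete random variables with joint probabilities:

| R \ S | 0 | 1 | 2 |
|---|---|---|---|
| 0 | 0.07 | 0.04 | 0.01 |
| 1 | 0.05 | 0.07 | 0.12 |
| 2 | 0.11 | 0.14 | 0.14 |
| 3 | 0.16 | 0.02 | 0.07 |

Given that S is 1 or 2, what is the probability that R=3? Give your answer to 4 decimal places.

0.1475

P(S=1) = 0.04 + 0.07 + 0.14 + 0.02 = 0.27.
P(S=2) = 0.01 + 0.12 + 0.14 + 0.07 = 0.34.
P(S ∈ {1, 2}) = 0.27 + 0.34 = 0.61; P(R=3, S ∈ {1, 2}) = 0.02 + 0.07 = 0.09.
P(R=3 | S ∈ {1, 2}) = 0.09/0.61 = 0.1475.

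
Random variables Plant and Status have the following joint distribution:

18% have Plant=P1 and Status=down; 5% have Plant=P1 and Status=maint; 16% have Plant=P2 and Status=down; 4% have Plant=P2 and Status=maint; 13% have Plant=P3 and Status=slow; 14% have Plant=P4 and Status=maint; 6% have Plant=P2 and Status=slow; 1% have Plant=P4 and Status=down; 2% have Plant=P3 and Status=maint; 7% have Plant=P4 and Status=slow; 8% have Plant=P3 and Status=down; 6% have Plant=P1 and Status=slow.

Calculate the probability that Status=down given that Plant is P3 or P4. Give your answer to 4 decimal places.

P(Plant=P3) = 0.13 + 0.08 + 0.02 = 0.23.
P(Plant=P4) = 0.07 + 0.01 + 0.14 = 0.22.
P(Plant ∈ {P3, P4}) = 0.23 + 0.22 = 0.45; P(Status=down, Plant ∈ {P3, P4}) = 0.08 + 0.01 = 0.09.
P(Status=down | Plant ∈ {P3, P4}) = 0.09/0.45 = 0.2000.

0.2000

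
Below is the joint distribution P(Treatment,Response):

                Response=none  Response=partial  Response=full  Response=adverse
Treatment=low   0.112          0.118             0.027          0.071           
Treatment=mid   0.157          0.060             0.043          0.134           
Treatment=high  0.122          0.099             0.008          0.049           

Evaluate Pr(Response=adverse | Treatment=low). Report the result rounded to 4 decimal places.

0.2165

P(Treatment=low) = 0.112 + 0.118 + 0.027 + 0.071 = 0.328.
P(Response=adverse | Treatment=low) = 0.071/0.328 = 0.2165.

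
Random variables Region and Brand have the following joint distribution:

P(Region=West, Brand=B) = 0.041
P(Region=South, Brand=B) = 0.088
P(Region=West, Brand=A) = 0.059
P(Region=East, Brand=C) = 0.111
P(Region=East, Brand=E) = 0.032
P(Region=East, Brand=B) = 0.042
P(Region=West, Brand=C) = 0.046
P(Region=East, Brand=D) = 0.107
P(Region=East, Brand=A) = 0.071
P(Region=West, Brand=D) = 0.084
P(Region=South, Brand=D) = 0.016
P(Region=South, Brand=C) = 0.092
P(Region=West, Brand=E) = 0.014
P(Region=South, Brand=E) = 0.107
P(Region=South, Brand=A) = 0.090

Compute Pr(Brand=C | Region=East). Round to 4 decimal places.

P(Region=East) = 0.071 + 0.042 + 0.111 + 0.107 + 0.032 = 0.363.
P(Brand=C | Region=East) = 0.111/0.363 = 0.3058.

0.3058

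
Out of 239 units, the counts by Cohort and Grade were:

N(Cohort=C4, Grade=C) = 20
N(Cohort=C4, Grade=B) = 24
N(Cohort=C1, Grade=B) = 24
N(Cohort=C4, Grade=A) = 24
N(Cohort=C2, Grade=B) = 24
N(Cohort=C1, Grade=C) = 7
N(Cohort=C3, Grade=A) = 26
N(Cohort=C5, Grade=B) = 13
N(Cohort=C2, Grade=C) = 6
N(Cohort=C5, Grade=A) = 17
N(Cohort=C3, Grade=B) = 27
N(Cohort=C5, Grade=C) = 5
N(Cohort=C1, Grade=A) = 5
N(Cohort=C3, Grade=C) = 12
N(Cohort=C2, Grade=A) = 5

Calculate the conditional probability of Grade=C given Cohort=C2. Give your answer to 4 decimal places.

0.1714

Total with Cohort=C2: 5 + 24 + 6 = 35.
P(Grade=C | Cohort=C2) = 6/35 = 0.1714.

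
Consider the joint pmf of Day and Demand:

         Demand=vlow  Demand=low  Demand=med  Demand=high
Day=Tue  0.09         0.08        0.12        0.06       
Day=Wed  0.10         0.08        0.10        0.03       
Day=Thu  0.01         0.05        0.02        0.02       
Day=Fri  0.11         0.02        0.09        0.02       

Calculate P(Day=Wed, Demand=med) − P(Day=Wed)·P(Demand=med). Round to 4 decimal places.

-0.0023

P(Day=Wed) = 0.10 + 0.08 + 0.10 + 0.03 = 0.31.
P(Demand=med) = 0.12 + 0.10 + 0.02 + 0.09 = 0.33.
P(Day=Wed, Demand=med) − P(Day=Wed)P(Demand=med) = 0.10 − 0.31×0.33 = -0.0023.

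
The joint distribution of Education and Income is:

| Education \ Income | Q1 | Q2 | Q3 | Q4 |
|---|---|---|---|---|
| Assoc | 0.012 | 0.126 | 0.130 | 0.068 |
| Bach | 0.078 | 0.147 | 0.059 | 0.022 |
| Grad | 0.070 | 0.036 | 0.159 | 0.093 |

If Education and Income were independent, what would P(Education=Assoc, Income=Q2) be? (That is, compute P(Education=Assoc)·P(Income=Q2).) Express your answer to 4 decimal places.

0.1038

P(Education=Assoc) = 0.012 + 0.126 + 0.130 + 0.068 = 0.336.
P(Income=Q2) = 0.126 + 0.147 + 0.036 = 0.309.
Product: 0.336 × 0.309 = 0.1038.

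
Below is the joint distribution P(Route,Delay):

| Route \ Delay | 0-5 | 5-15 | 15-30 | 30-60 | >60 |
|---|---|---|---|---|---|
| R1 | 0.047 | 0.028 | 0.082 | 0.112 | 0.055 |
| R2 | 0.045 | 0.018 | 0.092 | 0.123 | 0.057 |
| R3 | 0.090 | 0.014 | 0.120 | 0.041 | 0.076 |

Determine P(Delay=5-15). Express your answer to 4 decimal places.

P(Delay=5-15) = 0.028 + 0.018 + 0.014 = 0.060.

0.0600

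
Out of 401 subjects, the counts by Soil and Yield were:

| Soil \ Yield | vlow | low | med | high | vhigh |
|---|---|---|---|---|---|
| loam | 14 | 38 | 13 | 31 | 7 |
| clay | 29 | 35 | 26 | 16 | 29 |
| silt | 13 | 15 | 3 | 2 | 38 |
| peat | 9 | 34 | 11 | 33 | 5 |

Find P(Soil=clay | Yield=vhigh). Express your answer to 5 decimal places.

Total with Yield=vhigh: 7 + 29 + 38 + 5 = 79.
P(Soil=clay | Yield=vhigh) = 29/79 = 0.36709.

0.36709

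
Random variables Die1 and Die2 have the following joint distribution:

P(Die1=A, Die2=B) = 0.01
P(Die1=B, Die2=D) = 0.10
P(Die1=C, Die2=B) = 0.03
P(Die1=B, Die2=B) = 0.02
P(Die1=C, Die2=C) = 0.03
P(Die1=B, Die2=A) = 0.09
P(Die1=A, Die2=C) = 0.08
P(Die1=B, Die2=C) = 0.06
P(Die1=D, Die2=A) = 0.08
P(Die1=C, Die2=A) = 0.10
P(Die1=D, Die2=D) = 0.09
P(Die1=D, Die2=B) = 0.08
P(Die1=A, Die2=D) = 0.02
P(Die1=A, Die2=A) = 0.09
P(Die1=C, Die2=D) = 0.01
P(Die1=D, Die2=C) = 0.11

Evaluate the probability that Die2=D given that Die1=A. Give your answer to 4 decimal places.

0.1000

P(Die1=A) = 0.09 + 0.01 + 0.08 + 0.02 = 0.20.
P(Die2=D | Die1=A) = 0.02/0.20 = 0.1000.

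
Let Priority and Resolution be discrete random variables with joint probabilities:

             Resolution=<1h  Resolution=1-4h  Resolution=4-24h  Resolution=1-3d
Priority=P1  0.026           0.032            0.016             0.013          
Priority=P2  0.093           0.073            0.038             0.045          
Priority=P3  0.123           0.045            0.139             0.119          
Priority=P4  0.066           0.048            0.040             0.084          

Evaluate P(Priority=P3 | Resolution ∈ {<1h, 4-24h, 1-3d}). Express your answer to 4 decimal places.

0.4751

P(Resolution=<1h) = 0.026 + 0.093 + 0.123 + 0.066 = 0.308.
P(Resolution=4-24h) = 0.016 + 0.038 + 0.139 + 0.040 = 0.233.
P(Resolution=1-3d) = 0.013 + 0.045 + 0.119 + 0.084 = 0.261.
P(Resolution ∈ {<1h, 4-24h, 1-3d}) = 0.308 + 0.233 + 0.261 = 0.802; P(Priority=P3, Resolution ∈ {<1h, 4-24h, 1-3d}) = 0.123 + 0.139 + 0.119 = 0.381.
P(Priority=P3 | Resolution ∈ {<1h, 4-24h, 1-3d}) = 0.381/0.802 = 0.4751.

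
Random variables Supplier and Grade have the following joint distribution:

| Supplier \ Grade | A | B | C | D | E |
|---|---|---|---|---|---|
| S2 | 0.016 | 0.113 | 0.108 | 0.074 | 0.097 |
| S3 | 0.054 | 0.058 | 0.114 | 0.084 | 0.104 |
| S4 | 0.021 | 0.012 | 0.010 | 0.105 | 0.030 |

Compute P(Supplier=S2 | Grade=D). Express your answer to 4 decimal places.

0.2814

P(Grade=D) = 0.074 + 0.084 + 0.105 = 0.263.
P(Supplier=S2 | Grade=D) = 0.074/0.263 = 0.2814.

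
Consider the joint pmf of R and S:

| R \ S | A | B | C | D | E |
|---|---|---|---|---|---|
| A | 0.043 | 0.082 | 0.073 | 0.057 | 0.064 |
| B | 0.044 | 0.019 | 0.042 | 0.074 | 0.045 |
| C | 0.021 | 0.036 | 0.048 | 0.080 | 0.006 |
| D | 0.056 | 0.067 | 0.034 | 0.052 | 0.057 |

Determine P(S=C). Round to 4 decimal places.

P(S=C) = 0.073 + 0.042 + 0.048 + 0.034 = 0.197.

0.1970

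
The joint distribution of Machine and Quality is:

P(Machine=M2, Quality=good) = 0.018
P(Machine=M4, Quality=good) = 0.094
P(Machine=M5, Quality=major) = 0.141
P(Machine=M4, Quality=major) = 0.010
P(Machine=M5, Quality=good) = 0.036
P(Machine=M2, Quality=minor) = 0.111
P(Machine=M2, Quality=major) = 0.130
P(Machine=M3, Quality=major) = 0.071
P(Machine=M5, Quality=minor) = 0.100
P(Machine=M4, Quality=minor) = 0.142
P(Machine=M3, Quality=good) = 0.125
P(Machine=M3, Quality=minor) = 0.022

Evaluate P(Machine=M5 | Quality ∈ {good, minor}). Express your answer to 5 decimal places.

0.20988

P(Quality=good) = 0.018 + 0.125 + 0.094 + 0.036 = 0.273.
P(Quality=minor) = 0.111 + 0.022 + 0.142 + 0.100 = 0.375.
P(Quality ∈ {good, minor}) = 0.273 + 0.375 = 0.648; P(Machine=M5, Quality ∈ {good, minor}) = 0.036 + 0.100 = 0.136.
P(Machine=M5 | Quality ∈ {good, minor}) = 0.136/0.648 = 0.20988.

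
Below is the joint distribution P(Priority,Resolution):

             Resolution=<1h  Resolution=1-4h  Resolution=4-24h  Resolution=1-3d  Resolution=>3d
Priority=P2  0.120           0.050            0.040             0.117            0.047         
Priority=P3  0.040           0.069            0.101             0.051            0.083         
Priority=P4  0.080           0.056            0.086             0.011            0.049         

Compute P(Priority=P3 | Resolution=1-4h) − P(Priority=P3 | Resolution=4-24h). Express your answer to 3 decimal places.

-0.051

P(Resolution=1-4h) = 0.050 + 0.069 + 0.056 = 0.175; P(Priority=P3 | Resolution=1-4h) = 0.069/0.175 = 0.3943.
P(Resolution=4-24h) = 0.040 + 0.101 + 0.086 = 0.227; P(Priority=P3 | Resolution=4-24h) = 0.101/0.227 = 0.4449.
Difference = -0.051.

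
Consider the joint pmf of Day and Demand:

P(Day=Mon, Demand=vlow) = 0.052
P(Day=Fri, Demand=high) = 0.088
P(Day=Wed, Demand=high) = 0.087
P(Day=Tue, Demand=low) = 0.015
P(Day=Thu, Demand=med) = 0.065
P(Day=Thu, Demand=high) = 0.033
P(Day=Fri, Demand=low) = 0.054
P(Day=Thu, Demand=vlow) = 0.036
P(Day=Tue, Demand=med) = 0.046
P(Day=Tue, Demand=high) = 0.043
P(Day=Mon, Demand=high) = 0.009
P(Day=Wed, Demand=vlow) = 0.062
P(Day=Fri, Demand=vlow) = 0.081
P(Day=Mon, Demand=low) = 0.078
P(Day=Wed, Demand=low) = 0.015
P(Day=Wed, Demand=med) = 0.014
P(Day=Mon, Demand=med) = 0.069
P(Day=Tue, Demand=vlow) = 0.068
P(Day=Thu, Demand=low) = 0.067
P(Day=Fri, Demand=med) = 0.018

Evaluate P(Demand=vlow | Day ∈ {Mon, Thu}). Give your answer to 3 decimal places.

0.215

P(Day=Mon) = 0.052 + 0.078 + 0.069 + 0.009 = 0.208.
P(Day=Thu) = 0.036 + 0.067 + 0.065 + 0.033 = 0.201.
P(Day ∈ {Mon, Thu}) = 0.208 + 0.201 = 0.409; P(Demand=vlow, Day ∈ {Mon, Thu}) = 0.052 + 0.036 = 0.088.
P(Demand=vlow | Day ∈ {Mon, Thu}) = 0.088/0.409 = 0.215.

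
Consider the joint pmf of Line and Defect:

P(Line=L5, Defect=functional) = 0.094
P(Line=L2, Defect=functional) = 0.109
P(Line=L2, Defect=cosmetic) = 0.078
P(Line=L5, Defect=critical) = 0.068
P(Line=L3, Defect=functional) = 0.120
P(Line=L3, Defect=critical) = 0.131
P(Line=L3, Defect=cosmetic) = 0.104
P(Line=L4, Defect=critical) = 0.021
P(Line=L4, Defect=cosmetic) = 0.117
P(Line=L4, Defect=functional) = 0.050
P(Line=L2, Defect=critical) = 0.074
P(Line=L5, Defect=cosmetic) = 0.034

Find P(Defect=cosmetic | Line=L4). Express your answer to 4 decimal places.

P(Line=L4) = 0.117 + 0.050 + 0.021 = 0.188.
P(Defect=cosmetic | Line=L4) = 0.117/0.188 = 0.6223.

0.6223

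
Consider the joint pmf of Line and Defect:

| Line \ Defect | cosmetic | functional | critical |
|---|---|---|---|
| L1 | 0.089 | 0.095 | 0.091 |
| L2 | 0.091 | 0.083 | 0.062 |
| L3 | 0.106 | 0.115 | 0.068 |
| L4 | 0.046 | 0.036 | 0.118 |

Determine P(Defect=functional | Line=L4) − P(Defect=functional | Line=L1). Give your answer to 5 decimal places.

P(Line=L4) = 0.046 + 0.036 + 0.118 = 0.200; P(Defect=functional | Line=L4) = 0.036/0.200 = 0.180000.
P(Line=L1) = 0.089 + 0.095 + 0.091 = 0.275; P(Defect=functional | Line=L1) = 0.095/0.275 = 0.345455.
Difference = -0.16545.

-0.16545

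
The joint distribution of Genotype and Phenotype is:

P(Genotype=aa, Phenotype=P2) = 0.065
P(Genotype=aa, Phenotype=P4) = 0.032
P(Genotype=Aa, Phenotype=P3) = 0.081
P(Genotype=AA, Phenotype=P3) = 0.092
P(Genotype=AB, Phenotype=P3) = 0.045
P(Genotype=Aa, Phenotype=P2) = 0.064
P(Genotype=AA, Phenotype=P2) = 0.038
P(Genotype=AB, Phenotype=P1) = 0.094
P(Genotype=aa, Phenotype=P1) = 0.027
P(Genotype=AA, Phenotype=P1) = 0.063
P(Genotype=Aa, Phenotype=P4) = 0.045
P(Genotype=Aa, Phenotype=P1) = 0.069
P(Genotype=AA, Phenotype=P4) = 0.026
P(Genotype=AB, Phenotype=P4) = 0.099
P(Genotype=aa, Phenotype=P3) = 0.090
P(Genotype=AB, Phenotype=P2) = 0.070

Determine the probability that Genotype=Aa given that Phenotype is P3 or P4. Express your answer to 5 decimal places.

P(Phenotype=P3) = 0.092 + 0.081 + 0.090 + 0.045 = 0.308.
P(Phenotype=P4) = 0.026 + 0.045 + 0.032 + 0.099 = 0.202.
P(Phenotype ∈ {P3, P4}) = 0.308 + 0.202 = 0.510; P(Genotype=Aa, Phenotype ∈ {P3, P4}) = 0.081 + 0.045 = 0.126.
P(Genotype=Aa | Phenotype ∈ {P3, P4}) = 0.126/0.510 = 0.24706.

0.24706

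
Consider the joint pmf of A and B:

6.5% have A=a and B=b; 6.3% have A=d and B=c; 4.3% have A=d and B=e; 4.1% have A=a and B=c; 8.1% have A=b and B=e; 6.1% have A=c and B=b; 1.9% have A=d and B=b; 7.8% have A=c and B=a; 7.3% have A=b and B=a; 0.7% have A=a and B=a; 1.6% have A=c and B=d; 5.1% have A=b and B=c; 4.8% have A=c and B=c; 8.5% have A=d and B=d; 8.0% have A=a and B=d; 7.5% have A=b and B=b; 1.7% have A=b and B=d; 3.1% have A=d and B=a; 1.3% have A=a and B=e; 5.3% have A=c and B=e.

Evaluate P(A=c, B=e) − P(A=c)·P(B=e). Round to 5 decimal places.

0.00436

P(A=c) = 0.078 + 0.061 + 0.048 + 0.016 + 0.053 = 0.256.
P(B=e) = 0.013 + 0.081 + 0.053 + 0.043 = 0.190.
P(A=c, B=e) − P(A=c)P(B=e) = 0.053 − 0.256×0.190 = 0.00436.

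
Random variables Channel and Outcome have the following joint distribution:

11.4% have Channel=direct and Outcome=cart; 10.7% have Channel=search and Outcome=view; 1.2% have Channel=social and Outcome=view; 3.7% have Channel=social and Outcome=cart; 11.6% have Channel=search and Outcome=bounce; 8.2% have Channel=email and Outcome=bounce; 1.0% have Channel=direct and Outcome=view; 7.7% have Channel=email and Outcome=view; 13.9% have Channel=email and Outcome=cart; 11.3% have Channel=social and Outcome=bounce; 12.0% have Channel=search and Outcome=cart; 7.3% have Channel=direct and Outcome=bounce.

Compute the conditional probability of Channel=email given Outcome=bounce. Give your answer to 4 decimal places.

P(Outcome=bounce) = 0.082 + 0.116 + 0.113 + 0.073 = 0.384.
P(Channel=email | Outcome=bounce) = 0.082/0.384 = 0.2135.

0.2135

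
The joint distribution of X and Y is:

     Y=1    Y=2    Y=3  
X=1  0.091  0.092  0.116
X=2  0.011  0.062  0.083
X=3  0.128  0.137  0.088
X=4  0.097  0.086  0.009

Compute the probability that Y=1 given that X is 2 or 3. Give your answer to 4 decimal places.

0.2731

P(X=2) = 0.011 + 0.062 + 0.083 = 0.156.
P(X=3) = 0.128 + 0.137 + 0.088 = 0.353.
P(X ∈ {2, 3}) = 0.156 + 0.353 = 0.509; P(Y=1, X ∈ {2, 3}) = 0.011 + 0.128 = 0.139.
P(Y=1 | X ∈ {2, 3}) = 0.139/0.509 = 0.2731.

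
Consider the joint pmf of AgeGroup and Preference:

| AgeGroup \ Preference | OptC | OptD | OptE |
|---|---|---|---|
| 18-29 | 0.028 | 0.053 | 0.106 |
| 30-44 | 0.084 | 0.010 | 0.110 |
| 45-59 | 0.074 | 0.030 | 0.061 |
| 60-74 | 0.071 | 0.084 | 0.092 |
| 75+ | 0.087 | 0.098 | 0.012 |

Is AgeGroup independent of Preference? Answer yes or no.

no

P(AgeGroup=75+) = 0.197 and P(Preference=OptE) = 0.381, so their product is 0.07506, but P(AgeGroup=75+, Preference=OptE) = 0.012. Since these differ, AgeGroup and Preference are not independent.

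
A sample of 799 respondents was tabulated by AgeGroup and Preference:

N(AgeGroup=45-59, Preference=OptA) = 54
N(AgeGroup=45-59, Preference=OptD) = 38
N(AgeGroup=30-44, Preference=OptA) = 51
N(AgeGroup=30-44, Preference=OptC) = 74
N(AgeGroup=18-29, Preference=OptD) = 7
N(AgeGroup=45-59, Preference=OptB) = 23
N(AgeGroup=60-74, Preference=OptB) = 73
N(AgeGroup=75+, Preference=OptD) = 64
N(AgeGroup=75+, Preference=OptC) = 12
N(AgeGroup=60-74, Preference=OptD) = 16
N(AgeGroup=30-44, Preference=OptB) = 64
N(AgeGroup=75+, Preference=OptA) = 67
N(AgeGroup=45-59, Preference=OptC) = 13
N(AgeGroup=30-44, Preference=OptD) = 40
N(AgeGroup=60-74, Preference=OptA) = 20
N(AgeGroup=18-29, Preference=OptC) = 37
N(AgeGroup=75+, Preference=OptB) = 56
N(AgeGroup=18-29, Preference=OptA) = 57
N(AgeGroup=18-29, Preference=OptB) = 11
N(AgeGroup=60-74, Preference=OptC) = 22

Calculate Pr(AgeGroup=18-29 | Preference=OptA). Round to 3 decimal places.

0.229

Total with Preference=OptA: 57 + 51 + 54 + 20 + 67 = 249.
P(AgeGroup=18-29 | Preference=OptA) = 57/249 = 0.229.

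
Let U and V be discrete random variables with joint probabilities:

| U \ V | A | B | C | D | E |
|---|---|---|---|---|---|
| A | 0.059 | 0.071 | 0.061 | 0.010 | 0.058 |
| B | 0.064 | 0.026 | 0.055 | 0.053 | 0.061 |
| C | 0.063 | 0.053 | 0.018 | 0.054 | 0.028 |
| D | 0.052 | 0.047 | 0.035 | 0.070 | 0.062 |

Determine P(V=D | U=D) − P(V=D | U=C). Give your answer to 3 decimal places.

P(U=D) = 0.052 + 0.047 + 0.035 + 0.070 + 0.062 = 0.266; P(V=D | U=D) = 0.070/0.266 = 0.2632.
P(U=C) = 0.063 + 0.053 + 0.018 + 0.054 + 0.028 = 0.216; P(V=D | U=C) = 0.054/0.216 = 0.2500.
Difference = 0.013.

0.013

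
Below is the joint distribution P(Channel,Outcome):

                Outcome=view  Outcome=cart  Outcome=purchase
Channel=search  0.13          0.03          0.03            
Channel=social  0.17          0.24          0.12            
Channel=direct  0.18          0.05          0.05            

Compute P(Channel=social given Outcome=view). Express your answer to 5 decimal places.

P(Outcome=view) = 0.13 + 0.17 + 0.18 = 0.48.
P(Channel=social | Outcome=view) = 0.17/0.48 = 0.35417.

0.35417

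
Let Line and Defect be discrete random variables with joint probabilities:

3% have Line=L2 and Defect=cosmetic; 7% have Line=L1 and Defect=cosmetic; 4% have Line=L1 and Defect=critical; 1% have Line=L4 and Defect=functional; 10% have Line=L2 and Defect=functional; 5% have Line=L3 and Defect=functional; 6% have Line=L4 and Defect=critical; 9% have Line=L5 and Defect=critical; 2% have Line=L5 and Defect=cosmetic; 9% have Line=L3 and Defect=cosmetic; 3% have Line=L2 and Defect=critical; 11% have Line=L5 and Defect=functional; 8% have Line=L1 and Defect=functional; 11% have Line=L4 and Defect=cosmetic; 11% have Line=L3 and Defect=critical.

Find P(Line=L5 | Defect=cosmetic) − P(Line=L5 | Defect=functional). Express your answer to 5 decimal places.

P(Defect=cosmetic) = 0.07 + 0.03 + 0.09 + 0.11 + 0.02 = 0.32; P(Line=L5 | Defect=cosmetic) = 0.02/0.32 = 0.062500.
P(Defect=functional) = 0.08 + 0.10 + 0.05 + 0.01 + 0.11 = 0.35; P(Line=L5 | Defect=functional) = 0.11/0.35 = 0.314286.
Difference = -0.25179.

-0.25179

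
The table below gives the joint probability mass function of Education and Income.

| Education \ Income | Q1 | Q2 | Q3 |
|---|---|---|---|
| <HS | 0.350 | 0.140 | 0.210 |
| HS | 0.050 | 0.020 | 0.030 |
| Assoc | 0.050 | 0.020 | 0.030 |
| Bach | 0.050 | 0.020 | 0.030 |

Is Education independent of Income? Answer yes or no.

yes

Every cell satisfies P(Education,Income) = P(Education)·P(Income). For instance P(Education=<HS) = 0.700, P(Income=Q1) = 0.500, and 0.700×0.500 = 0.350 matches the joint entry. So Education and Income are independent.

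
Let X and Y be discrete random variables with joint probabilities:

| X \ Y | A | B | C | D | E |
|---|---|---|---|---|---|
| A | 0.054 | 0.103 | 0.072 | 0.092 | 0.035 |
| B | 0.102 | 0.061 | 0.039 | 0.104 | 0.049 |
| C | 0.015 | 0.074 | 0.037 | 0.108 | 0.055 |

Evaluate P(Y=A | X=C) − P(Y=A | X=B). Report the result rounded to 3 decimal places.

P(X=C) = 0.015 + 0.074 + 0.037 + 0.108 + 0.055 = 0.289; P(Y=A | X=C) = 0.015/0.289 = 0.0519.
P(X=B) = 0.102 + 0.061 + 0.039 + 0.104 + 0.049 = 0.355; P(Y=A | X=B) = 0.102/0.355 = 0.2873.
Difference = -0.235.

-0.235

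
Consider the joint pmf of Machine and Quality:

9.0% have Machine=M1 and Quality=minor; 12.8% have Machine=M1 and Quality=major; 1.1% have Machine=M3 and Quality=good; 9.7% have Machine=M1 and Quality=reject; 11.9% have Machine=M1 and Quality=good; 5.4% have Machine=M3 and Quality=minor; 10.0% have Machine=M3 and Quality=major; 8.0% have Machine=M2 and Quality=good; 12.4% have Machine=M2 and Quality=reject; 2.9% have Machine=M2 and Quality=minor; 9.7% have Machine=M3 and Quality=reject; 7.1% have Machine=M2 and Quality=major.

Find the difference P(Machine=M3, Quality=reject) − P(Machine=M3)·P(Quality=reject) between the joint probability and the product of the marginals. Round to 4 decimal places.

P(Machine=M3) = 0.011 + 0.054 + 0.100 + 0.097 = 0.262.
P(Quality=reject) = 0.097 + 0.124 + 0.097 = 0.318.
P(Machine=M3, Quality=reject) − P(Machine=M3)P(Quality=reject) = 0.097 − 0.262×0.318 = 0.0137.

0.0137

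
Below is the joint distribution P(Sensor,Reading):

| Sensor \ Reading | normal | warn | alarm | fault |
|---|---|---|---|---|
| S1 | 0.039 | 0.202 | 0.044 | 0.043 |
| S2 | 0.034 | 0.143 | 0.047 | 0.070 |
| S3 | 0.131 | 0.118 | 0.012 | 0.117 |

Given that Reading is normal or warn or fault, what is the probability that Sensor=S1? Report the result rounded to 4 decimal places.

0.3166

P(Reading=normal) = 0.039 + 0.034 + 0.131 = 0.204.
P(Reading=warn) = 0.202 + 0.143 + 0.118 = 0.463.
P(Reading=fault) = 0.043 + 0.070 + 0.117 = 0.230.
P(Reading ∈ {normal, warn, fault}) = 0.204 + 0.463 + 0.230 = 0.897; P(Sensor=S1, Reading ∈ {normal, warn, fault}) = 0.039 + 0.202 + 0.043 = 0.284.
P(Sensor=S1 | Reading ∈ {normal, warn, fault}) = 0.284/0.897 = 0.3166.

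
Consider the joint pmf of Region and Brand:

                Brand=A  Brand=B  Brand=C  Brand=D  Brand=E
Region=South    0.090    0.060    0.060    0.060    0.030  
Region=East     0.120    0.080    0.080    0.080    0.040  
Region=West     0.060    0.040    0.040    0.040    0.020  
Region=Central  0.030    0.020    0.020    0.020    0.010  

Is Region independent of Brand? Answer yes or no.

Every cell satisfies P(Region,Brand) = P(Region)·P(Brand). For instance P(Region=West) = 0.200, P(Brand=A) = 0.300, and 0.200×0.300 = 0.060 matches the joint entry. So Region and Brand are independent.

yes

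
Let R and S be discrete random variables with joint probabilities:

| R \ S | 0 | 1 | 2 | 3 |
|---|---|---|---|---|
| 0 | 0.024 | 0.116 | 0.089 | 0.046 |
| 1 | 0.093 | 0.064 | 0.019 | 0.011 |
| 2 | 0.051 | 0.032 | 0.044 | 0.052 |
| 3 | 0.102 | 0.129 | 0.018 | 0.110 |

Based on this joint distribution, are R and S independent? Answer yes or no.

no

P(R=0) = 0.275 and P(S=0) = 0.270, so their product is 0.07425, but P(R=0, S=0) = 0.024. Since these differ, R and S are not independent.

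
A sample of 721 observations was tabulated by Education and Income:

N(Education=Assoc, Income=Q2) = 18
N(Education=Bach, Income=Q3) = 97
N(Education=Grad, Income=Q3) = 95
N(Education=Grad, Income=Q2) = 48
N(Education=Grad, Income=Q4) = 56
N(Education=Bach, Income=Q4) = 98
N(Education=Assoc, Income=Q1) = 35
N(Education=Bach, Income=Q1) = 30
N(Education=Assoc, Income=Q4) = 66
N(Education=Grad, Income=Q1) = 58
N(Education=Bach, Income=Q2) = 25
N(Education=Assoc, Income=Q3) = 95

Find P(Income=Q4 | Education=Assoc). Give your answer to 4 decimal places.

0.3084

Total with Education=Assoc: 35 + 18 + 95 + 66 = 214.
P(Income=Q4 | Education=Assoc) = 66/214 = 0.3084.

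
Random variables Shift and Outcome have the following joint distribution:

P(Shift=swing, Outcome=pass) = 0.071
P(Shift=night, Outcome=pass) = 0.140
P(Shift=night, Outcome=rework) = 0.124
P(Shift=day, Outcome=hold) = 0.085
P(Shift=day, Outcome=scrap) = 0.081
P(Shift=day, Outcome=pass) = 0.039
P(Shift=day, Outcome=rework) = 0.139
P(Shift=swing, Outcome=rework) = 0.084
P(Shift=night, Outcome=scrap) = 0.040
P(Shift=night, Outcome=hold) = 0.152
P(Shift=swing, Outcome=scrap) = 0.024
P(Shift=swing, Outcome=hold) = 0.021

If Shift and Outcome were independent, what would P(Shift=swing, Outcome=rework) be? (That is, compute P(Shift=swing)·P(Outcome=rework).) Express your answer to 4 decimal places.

P(Shift=swing) = 0.071 + 0.084 + 0.024 + 0.021 = 0.200.
P(Outcome=rework) = 0.139 + 0.084 + 0.124 = 0.347.
Product: 0.200 × 0.347 = 0.0694.

0.0694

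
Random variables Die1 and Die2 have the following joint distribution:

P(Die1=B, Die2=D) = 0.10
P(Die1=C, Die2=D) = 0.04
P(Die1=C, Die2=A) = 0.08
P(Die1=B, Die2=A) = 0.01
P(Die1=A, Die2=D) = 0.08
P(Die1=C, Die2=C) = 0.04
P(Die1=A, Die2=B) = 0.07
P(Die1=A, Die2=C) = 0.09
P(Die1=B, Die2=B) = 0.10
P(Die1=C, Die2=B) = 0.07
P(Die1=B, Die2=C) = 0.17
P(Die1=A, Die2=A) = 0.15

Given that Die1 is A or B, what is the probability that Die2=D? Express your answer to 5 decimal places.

0.23377

P(Die1=A) = 0.15 + 0.07 + 0.09 + 0.08 = 0.39.
P(Die1=B) = 0.01 + 0.10 + 0.17 + 0.10 = 0.38.
P(Die1 ∈ {A, B}) = 0.39 + 0.38 = 0.77; P(Die2=D, Die1 ∈ {A, B}) = 0.08 + 0.10 = 0.18.
P(Die2=D | Die1 ∈ {A, B}) = 0.18/0.77 = 0.23377.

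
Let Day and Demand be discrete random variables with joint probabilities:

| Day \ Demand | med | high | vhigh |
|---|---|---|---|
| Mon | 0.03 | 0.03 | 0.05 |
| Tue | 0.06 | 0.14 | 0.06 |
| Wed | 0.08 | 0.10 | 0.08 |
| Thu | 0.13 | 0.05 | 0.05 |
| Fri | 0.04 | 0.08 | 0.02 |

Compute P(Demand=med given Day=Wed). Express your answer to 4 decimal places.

P(Day=Wed) = 0.08 + 0.10 + 0.08 = 0.26.
P(Demand=med | Day=Wed) = 0.08/0.26 = 0.3077.

0.3077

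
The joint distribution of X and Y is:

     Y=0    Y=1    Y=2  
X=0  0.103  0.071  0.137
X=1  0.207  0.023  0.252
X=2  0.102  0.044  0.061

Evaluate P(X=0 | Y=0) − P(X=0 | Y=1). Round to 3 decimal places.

-0.264

P(Y=0) = 0.103 + 0.207 + 0.102 = 0.412; P(X=0 | Y=0) = 0.103/0.412 = 0.2500.
P(Y=1) = 0.071 + 0.023 + 0.044 = 0.138; P(X=0 | Y=1) = 0.071/0.138 = 0.5145.
Difference = -0.264.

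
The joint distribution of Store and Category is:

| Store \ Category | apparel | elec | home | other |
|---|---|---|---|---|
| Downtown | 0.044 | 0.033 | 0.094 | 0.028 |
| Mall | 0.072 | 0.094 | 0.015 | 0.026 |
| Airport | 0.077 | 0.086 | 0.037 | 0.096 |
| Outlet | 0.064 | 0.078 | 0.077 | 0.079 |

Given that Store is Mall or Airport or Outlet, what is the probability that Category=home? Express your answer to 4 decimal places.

P(Store=Mall) = 0.072 + 0.094 + 0.015 + 0.026 = 0.207.
P(Store=Airport) = 0.077 + 0.086 + 0.037 + 0.096 = 0.296.
P(Store=Outlet) = 0.064 + 0.078 + 0.077 + 0.079 = 0.298.
P(Store ∈ {Mall, Airport, Outlet}) = 0.207 + 0.296 + 0.298 = 0.801; P(Category=home, Store ∈ {Mall, Airport, Outlet}) = 0.015 + 0.037 + 0.077 = 0.129.
P(Category=home | Store ∈ {Mall, Airport, Outlet}) = 0.129/0.801 = 0.1610.

0.1610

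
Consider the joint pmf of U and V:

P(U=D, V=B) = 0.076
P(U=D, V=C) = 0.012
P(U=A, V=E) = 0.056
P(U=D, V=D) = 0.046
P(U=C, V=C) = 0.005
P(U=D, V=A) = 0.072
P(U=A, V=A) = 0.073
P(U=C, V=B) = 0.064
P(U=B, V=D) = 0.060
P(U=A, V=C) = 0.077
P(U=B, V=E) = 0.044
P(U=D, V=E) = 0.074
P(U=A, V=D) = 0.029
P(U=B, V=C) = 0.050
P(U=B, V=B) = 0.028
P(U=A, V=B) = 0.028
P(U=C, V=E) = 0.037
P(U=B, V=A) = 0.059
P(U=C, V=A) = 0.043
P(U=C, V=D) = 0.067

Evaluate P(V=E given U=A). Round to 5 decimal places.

0.21293

P(U=A) = 0.073 + 0.028 + 0.077 + 0.029 + 0.056 = 0.263.
P(V=E | U=A) = 0.056/0.263 = 0.21293.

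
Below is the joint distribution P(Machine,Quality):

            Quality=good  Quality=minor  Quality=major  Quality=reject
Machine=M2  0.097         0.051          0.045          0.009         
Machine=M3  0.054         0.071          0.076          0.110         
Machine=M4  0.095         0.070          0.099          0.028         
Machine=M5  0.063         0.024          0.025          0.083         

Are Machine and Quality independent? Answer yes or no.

P(Machine=M3) = 0.311 and P(Quality=good) = 0.309, so their product is 0.09610, but P(Machine=M3, Quality=good) = 0.054. Since these differ, Machine and Quality are not independent.

no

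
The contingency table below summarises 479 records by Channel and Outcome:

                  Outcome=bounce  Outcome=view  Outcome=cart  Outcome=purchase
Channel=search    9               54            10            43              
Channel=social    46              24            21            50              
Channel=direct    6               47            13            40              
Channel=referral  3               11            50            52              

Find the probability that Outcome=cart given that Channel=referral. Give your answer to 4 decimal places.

Total with Channel=referral: 3 + 11 + 50 + 52 = 116.
P(Outcome=cart | Channel=referral) = 50/116 = 0.4310.

0.4310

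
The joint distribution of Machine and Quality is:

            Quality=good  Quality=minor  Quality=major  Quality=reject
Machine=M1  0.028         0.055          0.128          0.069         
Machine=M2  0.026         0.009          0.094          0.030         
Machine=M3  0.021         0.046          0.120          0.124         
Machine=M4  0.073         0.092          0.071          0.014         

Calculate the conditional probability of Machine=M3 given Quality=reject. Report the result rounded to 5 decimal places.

P(Quality=reject) = 0.069 + 0.030 + 0.124 + 0.014 = 0.237.
P(Machine=M3 | Quality=reject) = 0.124/0.237 = 0.52321.

0.52321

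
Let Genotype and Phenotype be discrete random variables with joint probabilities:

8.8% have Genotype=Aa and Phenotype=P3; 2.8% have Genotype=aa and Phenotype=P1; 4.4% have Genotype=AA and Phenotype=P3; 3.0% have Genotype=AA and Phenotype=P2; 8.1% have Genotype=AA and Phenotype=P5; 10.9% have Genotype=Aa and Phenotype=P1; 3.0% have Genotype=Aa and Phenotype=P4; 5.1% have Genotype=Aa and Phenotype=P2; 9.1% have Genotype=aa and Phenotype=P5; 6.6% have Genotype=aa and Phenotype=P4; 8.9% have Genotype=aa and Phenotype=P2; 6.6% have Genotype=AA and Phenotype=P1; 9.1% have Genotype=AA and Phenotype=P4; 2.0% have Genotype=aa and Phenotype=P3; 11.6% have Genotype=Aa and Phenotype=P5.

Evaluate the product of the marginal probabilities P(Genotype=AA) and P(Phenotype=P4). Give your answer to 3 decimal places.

P(Genotype=AA) = 0.066 + 0.030 + 0.044 + 0.091 + 0.081 = 0.312.
P(Phenotype=P4) = 0.091 + 0.030 + 0.066 = 0.187.
Product: 0.312 × 0.187 = 0.058.

0.058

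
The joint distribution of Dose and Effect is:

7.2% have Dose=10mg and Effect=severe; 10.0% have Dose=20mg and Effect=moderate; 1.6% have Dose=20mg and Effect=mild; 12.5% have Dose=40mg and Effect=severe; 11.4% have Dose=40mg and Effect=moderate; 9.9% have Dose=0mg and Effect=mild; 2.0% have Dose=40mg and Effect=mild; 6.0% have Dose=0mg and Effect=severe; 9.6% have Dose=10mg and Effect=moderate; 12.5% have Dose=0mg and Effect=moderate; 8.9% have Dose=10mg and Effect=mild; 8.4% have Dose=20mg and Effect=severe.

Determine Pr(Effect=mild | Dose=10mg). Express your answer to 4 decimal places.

0.3463

P(Dose=10mg) = 0.089 + 0.096 + 0.072 = 0.257.
P(Effect=mild | Dose=10mg) = 0.089/0.257 = 0.3463.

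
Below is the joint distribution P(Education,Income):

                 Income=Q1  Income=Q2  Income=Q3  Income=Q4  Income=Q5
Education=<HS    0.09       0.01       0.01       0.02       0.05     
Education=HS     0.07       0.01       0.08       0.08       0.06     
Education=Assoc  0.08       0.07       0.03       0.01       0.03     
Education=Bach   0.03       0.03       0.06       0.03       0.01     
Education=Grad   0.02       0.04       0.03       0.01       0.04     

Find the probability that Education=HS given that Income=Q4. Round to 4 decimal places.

P(Income=Q4) = 0.02 + 0.08 + 0.01 + 0.03 + 0.01 = 0.15.
P(Education=HS | Income=Q4) = 0.08/0.15 = 0.5333.

0.5333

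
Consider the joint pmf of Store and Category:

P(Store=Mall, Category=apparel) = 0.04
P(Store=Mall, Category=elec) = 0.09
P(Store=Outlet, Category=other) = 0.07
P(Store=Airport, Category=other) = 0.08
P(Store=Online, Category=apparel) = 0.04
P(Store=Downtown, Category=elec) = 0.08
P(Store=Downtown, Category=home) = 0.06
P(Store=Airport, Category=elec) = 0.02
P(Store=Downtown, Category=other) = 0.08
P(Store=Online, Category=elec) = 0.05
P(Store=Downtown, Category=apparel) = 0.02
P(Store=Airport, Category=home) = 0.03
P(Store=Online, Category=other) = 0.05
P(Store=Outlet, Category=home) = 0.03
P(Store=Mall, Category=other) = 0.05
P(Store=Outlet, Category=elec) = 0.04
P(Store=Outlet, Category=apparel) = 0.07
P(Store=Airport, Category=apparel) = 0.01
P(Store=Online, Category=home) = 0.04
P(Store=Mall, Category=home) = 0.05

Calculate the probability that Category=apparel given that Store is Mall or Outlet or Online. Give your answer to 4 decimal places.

0.2419

P(Store=Mall) = 0.04 + 0.09 + 0.05 + 0.05 = 0.23.
P(Store=Outlet) = 0.07 + 0.04 + 0.03 + 0.07 = 0.21.
P(Store=Online) = 0.04 + 0.05 + 0.04 + 0.05 = 0.18.
P(Store ∈ {Mall, Outlet, Online}) = 0.23 + 0.21 + 0.18 = 0.62; P(Category=apparel, Store ∈ {Mall, Outlet, Online}) = 0.04 + 0.07 + 0.04 = 0.15.
P(Category=apparel | Store ∈ {Mall, Outlet, Online}) = 0.15/0.62 = 0.2419.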